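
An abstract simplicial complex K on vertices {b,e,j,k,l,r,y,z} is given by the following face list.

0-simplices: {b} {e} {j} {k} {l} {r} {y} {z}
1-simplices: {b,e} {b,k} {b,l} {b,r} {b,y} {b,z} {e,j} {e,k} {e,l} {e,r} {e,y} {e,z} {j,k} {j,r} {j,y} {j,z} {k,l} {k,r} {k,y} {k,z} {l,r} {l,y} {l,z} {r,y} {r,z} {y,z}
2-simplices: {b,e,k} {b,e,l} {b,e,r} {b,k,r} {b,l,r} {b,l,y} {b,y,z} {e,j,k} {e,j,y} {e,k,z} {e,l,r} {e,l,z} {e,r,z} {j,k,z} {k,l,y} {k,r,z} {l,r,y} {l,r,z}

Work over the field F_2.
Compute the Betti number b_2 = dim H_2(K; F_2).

n_0=8 n_1=26 n_2=18  [Z2]
∂1: piv[be,bk,bl,br,by,bz,ej] rk=7  ker:ek,el,er,ey,ez,jk,jr,jy,jz,kl,kr,ky,kz,lr,ly,lz,ry,rz,yz
∂2: piv[bek,bel,ber,bkr,blr,bly,byz,ejk,ejy,ekz,elz,erz,jkz,kly,lry] rk=15  ker:elr,krz,lrz
b_2=(18−15)−0=3

b_2=3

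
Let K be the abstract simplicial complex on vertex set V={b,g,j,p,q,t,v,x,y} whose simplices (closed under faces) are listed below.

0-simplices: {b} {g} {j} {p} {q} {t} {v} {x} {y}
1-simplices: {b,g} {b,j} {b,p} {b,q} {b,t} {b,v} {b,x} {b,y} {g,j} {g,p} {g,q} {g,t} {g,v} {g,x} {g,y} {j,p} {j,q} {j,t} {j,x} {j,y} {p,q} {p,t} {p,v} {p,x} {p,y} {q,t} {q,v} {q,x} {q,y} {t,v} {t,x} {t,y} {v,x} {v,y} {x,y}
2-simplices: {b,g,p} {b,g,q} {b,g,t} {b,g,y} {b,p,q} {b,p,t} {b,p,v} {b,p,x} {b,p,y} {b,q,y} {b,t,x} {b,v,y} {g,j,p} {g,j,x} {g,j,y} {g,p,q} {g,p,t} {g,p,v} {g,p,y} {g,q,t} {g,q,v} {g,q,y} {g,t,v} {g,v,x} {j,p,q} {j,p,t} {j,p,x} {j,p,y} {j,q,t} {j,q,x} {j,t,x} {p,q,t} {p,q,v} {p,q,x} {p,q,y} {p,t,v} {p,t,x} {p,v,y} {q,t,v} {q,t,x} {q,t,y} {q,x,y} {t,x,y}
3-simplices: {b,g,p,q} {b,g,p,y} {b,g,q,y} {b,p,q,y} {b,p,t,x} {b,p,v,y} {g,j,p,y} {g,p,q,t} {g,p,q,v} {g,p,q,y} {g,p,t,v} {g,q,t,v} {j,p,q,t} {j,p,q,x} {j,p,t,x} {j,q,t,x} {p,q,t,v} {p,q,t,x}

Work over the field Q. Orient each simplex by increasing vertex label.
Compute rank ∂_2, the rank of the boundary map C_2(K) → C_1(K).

n_0=9 n_1=35 n_2=43 n_3=18  [Q]
∂1: piv[bg,bj,bp,bq,bt,bv,bx,by] rk=8  ker:gj,gp,gq,gt,gv,gx,gy,jp,jq,jt,jx,jy,pq,pt,pv,px,py,qt,qv,qx,qy,tv,tx,ty,vx,vy,xy
∂2: piv[bgp,bgq,bgt,bgy,bpq,bpt,bpv,bpx,bpy,bqy,btx,bvy,gjp,gjx,gjy,gpv,gqt,gqv,gtv,gvx,jpq,jpt,jpx,jqx,qty,qxy] rk=26  ker:gpq,gpt,gpy,gqy,jpy,jqt,jtx,pqt,pqv,pqx,pqy,ptv,ptx,pvy,qtv,qtx,txy
∂3: piv[bgpq,bgpy,bgqy,bpqy,bptx,bpvy,gjpy,gpqt,gpqv,gptv,gqtv,jpqt,jpqx,jptx,jqtx] rk=15  ker:gpqy,pqtv,pqtx
rk∂_2=26

rank∂_2=26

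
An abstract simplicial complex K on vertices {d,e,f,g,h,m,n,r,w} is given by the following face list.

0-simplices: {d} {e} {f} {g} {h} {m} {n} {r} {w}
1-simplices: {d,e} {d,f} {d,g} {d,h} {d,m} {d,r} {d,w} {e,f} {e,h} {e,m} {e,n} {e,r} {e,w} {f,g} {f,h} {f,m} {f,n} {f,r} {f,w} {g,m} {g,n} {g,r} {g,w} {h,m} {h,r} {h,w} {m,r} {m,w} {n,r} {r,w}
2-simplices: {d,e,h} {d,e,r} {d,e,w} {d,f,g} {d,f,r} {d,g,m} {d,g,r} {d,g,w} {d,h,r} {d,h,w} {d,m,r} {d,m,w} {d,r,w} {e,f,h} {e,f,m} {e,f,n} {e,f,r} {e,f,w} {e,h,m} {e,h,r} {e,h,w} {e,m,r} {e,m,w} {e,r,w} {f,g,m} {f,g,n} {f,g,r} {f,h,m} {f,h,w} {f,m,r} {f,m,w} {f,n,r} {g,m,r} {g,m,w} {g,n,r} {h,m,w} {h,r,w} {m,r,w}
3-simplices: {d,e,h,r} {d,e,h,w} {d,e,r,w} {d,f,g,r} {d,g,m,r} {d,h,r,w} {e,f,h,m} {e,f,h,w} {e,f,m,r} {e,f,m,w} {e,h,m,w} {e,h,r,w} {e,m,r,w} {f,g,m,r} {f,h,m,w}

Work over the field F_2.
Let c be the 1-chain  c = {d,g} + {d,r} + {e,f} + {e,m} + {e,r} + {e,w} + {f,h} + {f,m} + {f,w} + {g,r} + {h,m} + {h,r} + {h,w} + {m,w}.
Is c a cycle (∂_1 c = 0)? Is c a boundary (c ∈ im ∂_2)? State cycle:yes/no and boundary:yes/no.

cycle:yes boundary:yes

n_0=9 n_1=30 n_2=38 n_3=15  [Z2]
∂1: piv[de,df,dg,dh,dm,dr,dw,en] rk=8  ker:ef,eh,em,er,ew,fg,fh,fm,fn,fr,fw,gm,gn,gr,gw,hm,hr,hw,mr,mw,nr,rw
∂2: piv[deh,der,dew,dfg,dfr,dgm,dgr,dgw,dhr,dhw,dmr,dmw,drw,efh,efm,efn,efr,efw,ehm,emr,fgn,fnr] rk=22  ker:ehr,ehw,emw,erw,fgm,fgr,fhm,fhw,fmr,fmw,gmr,gmw,gnr,hmw,hrw,mrw
∂3: piv[dehr,dehw,derw,dfgr,dgmr,dhrw,efhm,efhw,efmr,efmw,ehmw,emrw,fgmr] rk=13  ker:ehrw,fhmw
∂1c = 0
c vs im∂2: reduces to 0 ⇒ boundary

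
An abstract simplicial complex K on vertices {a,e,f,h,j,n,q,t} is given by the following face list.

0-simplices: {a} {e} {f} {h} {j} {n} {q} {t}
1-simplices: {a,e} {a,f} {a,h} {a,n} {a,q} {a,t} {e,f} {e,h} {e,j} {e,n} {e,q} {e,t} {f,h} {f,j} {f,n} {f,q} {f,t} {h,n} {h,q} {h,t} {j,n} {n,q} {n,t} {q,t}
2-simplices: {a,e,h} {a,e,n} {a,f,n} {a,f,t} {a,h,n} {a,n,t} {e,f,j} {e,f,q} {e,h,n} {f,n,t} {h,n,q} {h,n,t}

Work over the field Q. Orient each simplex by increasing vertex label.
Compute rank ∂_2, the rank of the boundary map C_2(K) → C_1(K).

n_0=8 n_1=24 n_2=12  [Q]
∂1: piv[ae,af,ah,an,aq,at,ej] rk=7  ker:ef,eh,en,eq,et,fh,fj,fn,fq,ft,hn,hq,ht,jn,nq,nt,qt
∂2: piv[aeh,aen,afn,aft,ahn,ant,efj,efq,hnq,hnt] rk=10  ker:ehn,fnt
rk∂_2=10

rank∂_2=10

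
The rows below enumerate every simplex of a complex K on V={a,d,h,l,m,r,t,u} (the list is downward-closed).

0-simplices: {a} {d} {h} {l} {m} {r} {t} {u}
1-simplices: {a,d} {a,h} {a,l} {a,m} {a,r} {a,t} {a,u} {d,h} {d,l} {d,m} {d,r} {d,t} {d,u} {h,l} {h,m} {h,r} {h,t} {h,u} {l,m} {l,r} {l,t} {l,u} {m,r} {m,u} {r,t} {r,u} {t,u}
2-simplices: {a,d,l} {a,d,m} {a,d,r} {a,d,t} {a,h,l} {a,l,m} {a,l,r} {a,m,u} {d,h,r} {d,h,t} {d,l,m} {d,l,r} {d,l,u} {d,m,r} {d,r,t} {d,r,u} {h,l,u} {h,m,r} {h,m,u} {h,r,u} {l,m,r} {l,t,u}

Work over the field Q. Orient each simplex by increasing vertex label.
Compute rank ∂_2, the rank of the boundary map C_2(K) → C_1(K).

rank∂_2=19

n_0=8 n_1=27 n_2=22  [Q]
∂1: piv[ad,ah,al,am,ar,at,au] rk=7  ker:dh,dl,dm,dr,dt,du,hl,hm,hr,ht,hu,lm,lr,lt,lu,mr,mu,rt,ru,tu
∂2: piv[adl,adm,adr,adt,ahl,alm,alr,amu,dhr,dht,dlu,dmr,drt,dru,hlu,hmr,hmu,hru,ltu] rk=19  ker:dlm,dlr,lmr
rk∂_2=19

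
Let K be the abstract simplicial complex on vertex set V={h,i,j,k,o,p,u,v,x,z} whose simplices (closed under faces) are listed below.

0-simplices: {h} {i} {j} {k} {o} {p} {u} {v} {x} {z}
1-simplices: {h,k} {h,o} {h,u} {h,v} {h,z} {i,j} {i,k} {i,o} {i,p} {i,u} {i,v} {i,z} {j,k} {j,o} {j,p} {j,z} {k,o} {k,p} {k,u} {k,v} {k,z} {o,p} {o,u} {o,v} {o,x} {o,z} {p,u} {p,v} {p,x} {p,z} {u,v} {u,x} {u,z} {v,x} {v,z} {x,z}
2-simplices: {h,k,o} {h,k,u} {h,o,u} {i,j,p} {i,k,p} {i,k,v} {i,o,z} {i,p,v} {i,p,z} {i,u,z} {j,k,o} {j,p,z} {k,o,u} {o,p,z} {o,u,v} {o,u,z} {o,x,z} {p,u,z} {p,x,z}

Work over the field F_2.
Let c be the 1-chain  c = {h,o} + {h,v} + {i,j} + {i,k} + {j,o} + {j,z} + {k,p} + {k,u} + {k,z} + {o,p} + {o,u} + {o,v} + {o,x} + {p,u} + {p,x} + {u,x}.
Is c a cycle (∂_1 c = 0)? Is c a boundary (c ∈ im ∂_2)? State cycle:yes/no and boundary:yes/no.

n_0=10 n_1=36 n_2=19  [Z2]
∂1: piv[hk,ho,hu,hv,hz,ij,ik,ip,ox] rk=9  ker:io,iu,iv,iz,jk,jo,jp,jz,ko,kp,ku,kv,kz,op,ou,ov,oz,pu,pv,px,pz,uv,ux,uz,vx,vz,xz
∂2: piv[hko,hku,hou,ijp,ikp,ikv,ioz,ipv,ipz,iuz,jko,jpz,opz,ouv,ouz,oxz,puz,pxz] rk=18  ker:kou
∂1c = {j} + {x}

cycle:no boundary:no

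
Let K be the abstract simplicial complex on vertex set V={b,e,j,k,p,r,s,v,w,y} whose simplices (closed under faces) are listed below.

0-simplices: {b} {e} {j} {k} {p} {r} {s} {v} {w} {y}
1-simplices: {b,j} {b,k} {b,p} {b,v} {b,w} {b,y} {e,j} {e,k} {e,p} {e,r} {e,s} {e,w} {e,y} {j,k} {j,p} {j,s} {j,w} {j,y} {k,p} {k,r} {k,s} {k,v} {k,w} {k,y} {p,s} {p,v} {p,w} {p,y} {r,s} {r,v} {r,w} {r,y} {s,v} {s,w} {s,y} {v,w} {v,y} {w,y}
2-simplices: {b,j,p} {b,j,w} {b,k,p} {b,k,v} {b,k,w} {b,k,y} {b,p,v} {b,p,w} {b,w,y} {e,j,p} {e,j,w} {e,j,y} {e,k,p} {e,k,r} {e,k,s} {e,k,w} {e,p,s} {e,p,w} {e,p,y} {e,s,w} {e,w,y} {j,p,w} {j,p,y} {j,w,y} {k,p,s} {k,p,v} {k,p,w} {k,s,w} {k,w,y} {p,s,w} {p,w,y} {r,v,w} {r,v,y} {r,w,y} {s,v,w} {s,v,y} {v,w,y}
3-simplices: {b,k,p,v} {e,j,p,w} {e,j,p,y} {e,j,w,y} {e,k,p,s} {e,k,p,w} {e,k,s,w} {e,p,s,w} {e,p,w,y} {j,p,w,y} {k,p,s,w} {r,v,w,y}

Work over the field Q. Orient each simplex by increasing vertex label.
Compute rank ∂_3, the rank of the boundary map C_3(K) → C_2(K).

rank∂_3=10

n_0=10 n_1=38 n_2=37 n_3=12  [Q]
∂1: piv[bj,bk,bp,bv,bw,by,ej,er,es] rk=9  ker:ek,ep,ew,ey,jk,jp,js,jw,jy,kp,kr,ks,kv,kw,ky,ps,pv,pw,py,rs,rv,rw,ry,sv,sw,sy,vw,vy,wy
∂2: piv[bjp,bjw,bkp,bkv,bkw,bky,bpv,bpw,bwy,ejp,ejw,ejy,ekp,ekr,eks,eps,epy,esw,ewy,rvw,rvy,rwy,svw,svy] rk=24  ker:ekw,epw,jpw,jpy,jwy,kps,kpv,kpw,ksw,kwy,psw,pwy,vwy
∂3: piv[bkpv,ejpw,ejpy,ejwy,ekps,ekpw,eksw,epsw,epwy,rvwy] rk=10  ker:jpwy,kpsw
rk∂_3=10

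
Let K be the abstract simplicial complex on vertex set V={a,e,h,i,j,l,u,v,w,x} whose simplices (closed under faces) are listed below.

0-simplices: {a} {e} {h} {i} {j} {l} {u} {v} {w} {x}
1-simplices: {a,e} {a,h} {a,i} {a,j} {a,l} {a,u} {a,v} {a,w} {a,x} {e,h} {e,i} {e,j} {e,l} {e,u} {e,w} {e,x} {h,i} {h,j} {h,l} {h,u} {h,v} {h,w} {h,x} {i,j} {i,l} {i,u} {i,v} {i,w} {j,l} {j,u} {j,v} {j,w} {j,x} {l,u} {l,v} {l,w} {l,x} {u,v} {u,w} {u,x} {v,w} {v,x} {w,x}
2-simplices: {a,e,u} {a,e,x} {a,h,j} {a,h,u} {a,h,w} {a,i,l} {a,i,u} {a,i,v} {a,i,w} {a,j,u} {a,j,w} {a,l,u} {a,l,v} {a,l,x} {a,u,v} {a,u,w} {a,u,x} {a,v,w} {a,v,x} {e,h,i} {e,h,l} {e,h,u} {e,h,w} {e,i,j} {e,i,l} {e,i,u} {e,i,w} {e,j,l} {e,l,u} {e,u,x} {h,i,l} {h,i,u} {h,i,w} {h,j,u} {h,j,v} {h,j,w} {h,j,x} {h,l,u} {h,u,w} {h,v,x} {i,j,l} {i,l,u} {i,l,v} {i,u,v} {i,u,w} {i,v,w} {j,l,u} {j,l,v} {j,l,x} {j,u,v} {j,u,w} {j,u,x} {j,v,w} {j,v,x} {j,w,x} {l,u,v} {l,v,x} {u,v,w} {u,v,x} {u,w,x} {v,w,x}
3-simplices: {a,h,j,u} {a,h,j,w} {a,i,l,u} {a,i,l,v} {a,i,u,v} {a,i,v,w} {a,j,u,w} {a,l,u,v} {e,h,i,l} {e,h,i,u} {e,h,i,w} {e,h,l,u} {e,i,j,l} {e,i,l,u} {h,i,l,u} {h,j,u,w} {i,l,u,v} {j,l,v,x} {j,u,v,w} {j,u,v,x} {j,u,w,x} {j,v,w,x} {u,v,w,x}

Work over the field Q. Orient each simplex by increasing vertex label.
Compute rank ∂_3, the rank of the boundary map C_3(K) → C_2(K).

n_0=10 n_1=43 n_2=61 n_3=23  [Q]
∂1: piv[ae,ah,ai,aj,al,au,av,aw,ax] rk=9  ker:eh,ei,ej,el,eu,ew,ex,hi,hj,hl,hu,hv,hw,hx,ij,il,iu,iv,iw,jl,ju,jv,jw,jx,lu,lv,lw,lx,uv,uw,ux,vw,vx,wx
∂2: piv[aeu,aex,ahj,ahu,ahw,ail,aiu,aiv,aiw,aju,ajw,alu,alv,alx,auv,auw,aux,avw,avx,ehi,ehl,ehu,ehw,eij,eil,eiu,ejl,hjv,hjx,hvx,jlu,jlv,jwx] rk=33  ker:eiw,elu,eux,hil,hiu,hiw,hju,hjw,hlu,huw,ijl,ilu,ilv,iuv,iuw,ivw,jlx,juv,juw,jux,jvw,jvx,luv,lvx,uvw,uvx,uwx,vwx
∂3: piv[ahju,ahjw,ailu,ailv,aiuv,aivw,ajuw,aluv,ehil,ehiu,ehiw,ehlu,eijl,eilu,hjuw,jlvx,juvw,juvx,juwx,jvwx] rk=20  ker:hilu,iluv,uvwx
rk∂_3=20

rank∂_3=20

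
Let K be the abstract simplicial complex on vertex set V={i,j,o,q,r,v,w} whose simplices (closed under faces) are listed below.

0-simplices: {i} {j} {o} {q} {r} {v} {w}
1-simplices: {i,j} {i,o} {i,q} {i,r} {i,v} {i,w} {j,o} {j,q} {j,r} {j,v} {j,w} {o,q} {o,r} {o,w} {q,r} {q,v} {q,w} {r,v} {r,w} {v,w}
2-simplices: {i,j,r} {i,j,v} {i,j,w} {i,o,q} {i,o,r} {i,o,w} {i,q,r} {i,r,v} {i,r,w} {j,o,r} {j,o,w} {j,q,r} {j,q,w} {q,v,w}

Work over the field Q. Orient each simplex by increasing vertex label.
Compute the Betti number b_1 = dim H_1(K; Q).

b_1=1

n_0=7 n_1=20 n_2=14  [Q]
∂1: piv[ij,io,iq,ir,iv,iw] rk=6  ker:jo,jq,jr,jv,jw,oq,or,ow,qr,qv,qw,rv,rw,vw
∂2: piv[ijr,ijv,ijw,ioq,ior,iow,iqr,irv,irw,jor,jqr,jqw,qvw] rk=13  ker:jow
b_1=(20−6)−13=1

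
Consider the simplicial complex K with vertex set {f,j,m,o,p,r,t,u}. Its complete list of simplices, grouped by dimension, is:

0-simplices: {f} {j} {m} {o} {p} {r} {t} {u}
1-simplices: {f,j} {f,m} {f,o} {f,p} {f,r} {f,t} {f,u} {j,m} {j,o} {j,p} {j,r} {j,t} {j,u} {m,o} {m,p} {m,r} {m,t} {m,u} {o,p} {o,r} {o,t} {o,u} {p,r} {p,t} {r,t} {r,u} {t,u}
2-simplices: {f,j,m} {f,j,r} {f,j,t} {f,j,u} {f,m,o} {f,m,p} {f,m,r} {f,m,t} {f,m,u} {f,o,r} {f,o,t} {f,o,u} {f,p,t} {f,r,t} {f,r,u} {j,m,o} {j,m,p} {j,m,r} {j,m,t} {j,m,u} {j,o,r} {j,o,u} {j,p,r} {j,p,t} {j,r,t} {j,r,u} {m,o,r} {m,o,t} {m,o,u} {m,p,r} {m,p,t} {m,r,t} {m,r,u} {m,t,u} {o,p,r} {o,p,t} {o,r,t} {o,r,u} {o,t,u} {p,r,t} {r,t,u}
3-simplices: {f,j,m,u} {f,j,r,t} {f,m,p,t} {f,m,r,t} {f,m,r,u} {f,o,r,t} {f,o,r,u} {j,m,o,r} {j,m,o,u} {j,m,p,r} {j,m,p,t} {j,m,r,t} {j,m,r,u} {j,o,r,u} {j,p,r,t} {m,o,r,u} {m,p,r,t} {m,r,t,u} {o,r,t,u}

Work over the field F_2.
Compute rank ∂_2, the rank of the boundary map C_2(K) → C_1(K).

rank∂_2=20

n_0=8 n_1=27 n_2=41 n_3=19  [Z2]
∂1: piv[fj,fm,fo,fp,fr,ft,fu] rk=7  ker:jm,jo,jp,jr,jt,ju,mo,mp,mr,mt,mu,op,or,ot,ou,pr,pt,rt,ru,tu
∂2: piv[fjm,fjr,fjt,fju,fmo,fmp,fmr,fmt,fmu,for,fot,fou,fpt,frt,fru,jmo,jmp,jpr,mtu,opr] rk=20  ker:jmr,jmt,jmu,jor,jou,jpt,jrt,jru,mor,mot,mou,mpr,mpt,mrt,mru,opt,ort,oru,otu,prt,rtu
∂3: piv[fjmu,fjrt,fmpt,fmrt,fmru,fort,foru,jmor,jmou,jmpr,jmpt,jmrt,jmru,joru,jprt,mrtu,ortu] rk=17  ker:moru,mprt
rk∂_2=20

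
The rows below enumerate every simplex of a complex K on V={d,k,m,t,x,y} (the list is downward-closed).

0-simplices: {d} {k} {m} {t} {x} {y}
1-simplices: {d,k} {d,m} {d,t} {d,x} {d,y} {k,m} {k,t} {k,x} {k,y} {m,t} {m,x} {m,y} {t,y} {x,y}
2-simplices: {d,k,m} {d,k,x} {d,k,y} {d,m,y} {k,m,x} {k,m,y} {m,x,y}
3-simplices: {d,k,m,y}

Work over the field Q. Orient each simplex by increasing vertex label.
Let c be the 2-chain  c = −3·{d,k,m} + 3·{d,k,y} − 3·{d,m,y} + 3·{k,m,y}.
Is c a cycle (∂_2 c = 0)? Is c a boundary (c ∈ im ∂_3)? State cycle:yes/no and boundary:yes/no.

cycle:yes boundary:yes

n_0=6 n_1=14 n_2=7 n_3=1  [Q]
∂1: piv[dk,dm,dt,dx,dy] rk=5  ker:km,kt,kx,ky,mt,mx,my,ty,xy
∂2: piv[dkm,dkx,dky,dmy,kmx,mxy] rk=6  ker:kmy
∂3: piv[dkmy] rk=1
∂2c = 0
c vs im∂3: reduces to 0 ⇒ boundary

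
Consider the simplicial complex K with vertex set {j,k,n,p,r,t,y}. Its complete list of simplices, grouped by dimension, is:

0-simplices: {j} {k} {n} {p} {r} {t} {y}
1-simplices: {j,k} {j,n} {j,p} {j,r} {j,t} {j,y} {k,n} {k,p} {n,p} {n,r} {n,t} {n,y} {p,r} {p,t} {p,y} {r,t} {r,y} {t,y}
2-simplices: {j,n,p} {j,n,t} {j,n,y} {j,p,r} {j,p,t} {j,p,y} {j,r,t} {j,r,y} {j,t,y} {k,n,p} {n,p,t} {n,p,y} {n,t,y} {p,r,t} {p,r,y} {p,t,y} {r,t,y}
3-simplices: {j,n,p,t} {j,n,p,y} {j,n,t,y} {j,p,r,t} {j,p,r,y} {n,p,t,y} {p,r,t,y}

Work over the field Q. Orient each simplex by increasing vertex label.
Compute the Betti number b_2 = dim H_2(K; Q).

n_0=7 n_1=18 n_2=17 n_3=7  [Q]
∂1: piv[jk,jn,jp,jr,jt,jy] rk=6  ker:kn,kp,np,nr,nt,ny,pr,pt,py,rt,ry,ty
∂2: piv[jnp,jnt,jny,jpr,jpt,jpy,jrt,jry,jty,knp] rk=10  ker:npt,npy,nty,prt,pry,pty,rty
∂3: piv[jnpt,jnpy,jnty,jprt,jpry,npty,prty] rk=7
b_2=(17−10)−7=0

b_2=0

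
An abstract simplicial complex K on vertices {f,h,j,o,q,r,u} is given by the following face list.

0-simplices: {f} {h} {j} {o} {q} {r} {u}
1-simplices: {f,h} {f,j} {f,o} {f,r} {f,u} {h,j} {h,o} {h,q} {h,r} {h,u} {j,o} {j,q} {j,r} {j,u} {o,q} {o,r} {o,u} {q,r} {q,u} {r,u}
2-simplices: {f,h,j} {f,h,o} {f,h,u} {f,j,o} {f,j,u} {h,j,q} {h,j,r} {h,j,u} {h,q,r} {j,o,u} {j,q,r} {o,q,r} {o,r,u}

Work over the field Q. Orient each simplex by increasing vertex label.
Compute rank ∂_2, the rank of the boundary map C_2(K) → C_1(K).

rank∂_2=11

n_0=7 n_1=20 n_2=13  [Q]
∂1: piv[fh,fj,fo,fr,fu,hq] rk=6  ker:hj,ho,hr,hu,jo,jq,jr,ju,oq,or,ou,qr,qu,ru
∂2: piv[fhj,fho,fhu,fjo,fju,hjq,hjr,hqr,jou,oqr,oru] rk=11  ker:hju,jqr
rk∂_2=11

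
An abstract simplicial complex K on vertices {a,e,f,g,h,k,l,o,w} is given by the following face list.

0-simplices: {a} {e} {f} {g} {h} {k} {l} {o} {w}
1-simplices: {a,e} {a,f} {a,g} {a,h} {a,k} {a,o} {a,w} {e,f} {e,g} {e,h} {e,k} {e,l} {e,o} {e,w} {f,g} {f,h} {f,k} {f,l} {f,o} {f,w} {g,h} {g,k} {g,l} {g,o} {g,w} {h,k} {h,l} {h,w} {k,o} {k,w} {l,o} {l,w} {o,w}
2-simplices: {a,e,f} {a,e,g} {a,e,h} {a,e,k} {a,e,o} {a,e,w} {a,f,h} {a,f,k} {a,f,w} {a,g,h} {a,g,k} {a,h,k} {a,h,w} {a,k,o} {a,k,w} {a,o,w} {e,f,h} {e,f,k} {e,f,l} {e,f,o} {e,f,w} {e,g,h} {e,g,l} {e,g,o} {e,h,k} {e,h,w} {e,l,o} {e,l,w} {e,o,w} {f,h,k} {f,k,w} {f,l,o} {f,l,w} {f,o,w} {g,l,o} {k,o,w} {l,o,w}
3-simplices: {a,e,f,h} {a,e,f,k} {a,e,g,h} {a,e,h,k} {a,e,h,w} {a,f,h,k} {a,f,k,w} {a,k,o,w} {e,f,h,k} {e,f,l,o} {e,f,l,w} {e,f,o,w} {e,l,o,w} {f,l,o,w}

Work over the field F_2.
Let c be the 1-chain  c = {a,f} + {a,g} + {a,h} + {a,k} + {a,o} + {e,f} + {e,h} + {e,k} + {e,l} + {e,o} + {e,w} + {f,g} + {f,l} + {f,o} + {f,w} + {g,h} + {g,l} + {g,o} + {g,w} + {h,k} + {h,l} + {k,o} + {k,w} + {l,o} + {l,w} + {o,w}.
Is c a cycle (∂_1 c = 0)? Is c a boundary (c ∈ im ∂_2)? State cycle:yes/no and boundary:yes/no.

cycle:no boundary:no

n_0=9 n_1=33 n_2=37 n_3=14  [Z2]
∂1: piv[ae,af,ag,ah,ak,ao,aw,el] rk=8  ker:ef,eg,eh,ek,eo,ew,fg,fh,fk,fl,fo,fw,gh,gk,gl,go,gw,hk,hl,hw,ko,kw,lo,lw,ow
∂2: piv[aef,aeg,aeh,aek,aeo,aew,afh,afk,afw,agh,agk,ahk,ahw,ako,akw,aow,efl,efo,egl,ego,elo,elw] rk=22  ker:efh,efk,efw,egh,ehk,ehw,eow,fhk,fkw,flo,flw,fow,glo,kow,low
∂3: piv[aefh,aefk,aegh,aehk,aehw,afhk,afkw,akow,eflo,eflw,efow,elow] rk=12  ker:efhk,flow
∂1c = {a} + {h} + {k} + {o}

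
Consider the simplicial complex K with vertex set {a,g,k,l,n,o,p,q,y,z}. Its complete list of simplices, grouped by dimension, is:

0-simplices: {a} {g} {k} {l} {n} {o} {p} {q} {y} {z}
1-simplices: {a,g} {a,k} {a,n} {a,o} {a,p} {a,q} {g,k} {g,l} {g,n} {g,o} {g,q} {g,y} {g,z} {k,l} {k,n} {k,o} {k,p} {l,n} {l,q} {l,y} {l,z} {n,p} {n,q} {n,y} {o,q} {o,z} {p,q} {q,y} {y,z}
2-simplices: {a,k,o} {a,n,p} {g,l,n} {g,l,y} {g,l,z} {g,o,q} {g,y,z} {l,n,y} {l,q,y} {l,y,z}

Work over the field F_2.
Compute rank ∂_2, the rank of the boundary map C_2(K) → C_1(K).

rank∂_2=9

n_0=10 n_1=29 n_2=10  [Z2]
∂1: piv[ag,ak,an,ao,ap,aq,gl,gy,gz] rk=9  ker:gk,gn,go,gq,kl,kn,ko,kp,ln,lq,ly,lz,np,nq,ny,oq,oz,pq,qy,yz
∂2: piv[ako,anp,gln,gly,glz,goq,gyz,lny,lqy] rk=9  ker:lyz
rk∂_2=9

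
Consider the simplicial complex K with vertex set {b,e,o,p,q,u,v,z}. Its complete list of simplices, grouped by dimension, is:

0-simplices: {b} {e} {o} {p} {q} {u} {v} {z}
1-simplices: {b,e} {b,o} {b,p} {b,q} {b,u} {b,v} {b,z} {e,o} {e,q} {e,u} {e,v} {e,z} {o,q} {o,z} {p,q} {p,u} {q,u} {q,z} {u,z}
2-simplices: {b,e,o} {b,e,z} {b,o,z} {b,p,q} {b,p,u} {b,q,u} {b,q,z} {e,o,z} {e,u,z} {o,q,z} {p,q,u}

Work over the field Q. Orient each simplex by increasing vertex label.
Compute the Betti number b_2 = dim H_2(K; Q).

b_2=2

n_0=8 n_1=19 n_2=11  [Q]
∂1: piv[be,bo,bp,bq,bu,bv,bz] rk=7  ker:eo,eq,eu,ev,ez,oq,oz,pq,pu,qu,qz,uz
∂2: piv[beo,bez,boz,bpq,bpu,bqu,bqz,euz,oqz] rk=9  ker:eoz,pqu
b_2=(11−9)−0=2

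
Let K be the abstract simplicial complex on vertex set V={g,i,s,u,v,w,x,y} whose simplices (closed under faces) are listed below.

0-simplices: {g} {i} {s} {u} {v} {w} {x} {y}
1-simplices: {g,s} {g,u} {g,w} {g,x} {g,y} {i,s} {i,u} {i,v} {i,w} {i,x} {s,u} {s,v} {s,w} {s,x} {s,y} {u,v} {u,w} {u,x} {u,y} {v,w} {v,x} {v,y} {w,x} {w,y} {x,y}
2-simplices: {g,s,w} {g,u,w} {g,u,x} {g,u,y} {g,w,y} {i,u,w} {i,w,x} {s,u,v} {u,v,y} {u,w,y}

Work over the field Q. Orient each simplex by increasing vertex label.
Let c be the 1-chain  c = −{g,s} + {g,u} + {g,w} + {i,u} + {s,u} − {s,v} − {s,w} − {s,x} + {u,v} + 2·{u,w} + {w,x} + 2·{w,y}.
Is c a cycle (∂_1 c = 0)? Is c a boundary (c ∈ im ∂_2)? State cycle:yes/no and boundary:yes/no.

n_0=8 n_1=25 n_2=10  [Q]
∂1: piv[gs,gu,gw,gx,gy,is,iv] rk=7  ker:iu,iw,ix,su,sv,sw,sx,sy,uv,uw,ux,uy,vw,vx,vy,wx,wy,xy
∂2: piv[gsw,guw,gux,guy,gwy,iuw,iwx,suv,uvy] rk=9  ker:uwy
∂1c = −{g} − {i} + {s} − {w} + 2·{y}

cycle:no boundary:no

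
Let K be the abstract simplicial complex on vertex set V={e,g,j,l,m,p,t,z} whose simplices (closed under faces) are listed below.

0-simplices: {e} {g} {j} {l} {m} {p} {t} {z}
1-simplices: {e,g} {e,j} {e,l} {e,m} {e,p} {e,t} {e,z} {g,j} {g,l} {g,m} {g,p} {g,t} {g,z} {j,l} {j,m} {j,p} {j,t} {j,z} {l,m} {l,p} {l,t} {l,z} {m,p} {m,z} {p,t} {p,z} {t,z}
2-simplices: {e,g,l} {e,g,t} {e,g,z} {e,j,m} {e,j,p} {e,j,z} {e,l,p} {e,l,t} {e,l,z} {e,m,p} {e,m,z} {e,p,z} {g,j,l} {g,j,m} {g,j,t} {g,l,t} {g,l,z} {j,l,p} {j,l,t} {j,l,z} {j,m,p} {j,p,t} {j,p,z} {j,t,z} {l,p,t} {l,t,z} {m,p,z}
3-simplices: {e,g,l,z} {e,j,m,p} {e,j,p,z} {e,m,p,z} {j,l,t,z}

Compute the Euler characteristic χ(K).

n_0=8 n_1=27 n_2=27 n_3=5
χ=+8−27+27−5=3

χ(K)=3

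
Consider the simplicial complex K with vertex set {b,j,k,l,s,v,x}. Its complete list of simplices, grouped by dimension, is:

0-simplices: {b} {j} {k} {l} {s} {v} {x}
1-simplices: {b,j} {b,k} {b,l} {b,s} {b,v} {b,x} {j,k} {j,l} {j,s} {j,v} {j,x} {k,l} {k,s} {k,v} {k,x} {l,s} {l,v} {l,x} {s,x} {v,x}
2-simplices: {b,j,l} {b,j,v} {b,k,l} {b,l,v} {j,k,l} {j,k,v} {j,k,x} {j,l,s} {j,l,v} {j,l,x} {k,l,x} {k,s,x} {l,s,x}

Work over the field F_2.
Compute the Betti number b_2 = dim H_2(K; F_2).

b_2=2

n_0=7 n_1=20 n_2=13  [Z2]
∂1: piv[bj,bk,bl,bs,bv,bx] rk=6  ker:jk,jl,js,jv,jx,kl,ks,kv,kx,ls,lv,lx,sx,vx
∂2: piv[bjl,bjv,bkl,blv,jkl,jkv,jkx,jls,jlx,ksx,lsx] rk=11  ker:jlv,klx
b_2=(13−11)−0=2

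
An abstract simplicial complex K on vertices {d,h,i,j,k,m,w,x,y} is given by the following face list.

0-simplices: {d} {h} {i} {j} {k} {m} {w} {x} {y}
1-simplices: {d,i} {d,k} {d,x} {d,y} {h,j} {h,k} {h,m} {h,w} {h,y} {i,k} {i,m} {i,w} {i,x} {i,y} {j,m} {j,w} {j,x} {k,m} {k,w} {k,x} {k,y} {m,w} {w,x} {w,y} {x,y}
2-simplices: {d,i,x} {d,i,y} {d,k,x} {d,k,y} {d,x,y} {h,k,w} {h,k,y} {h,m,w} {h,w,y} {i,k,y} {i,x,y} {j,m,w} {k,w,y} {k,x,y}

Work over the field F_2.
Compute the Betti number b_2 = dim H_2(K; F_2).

n_0=9 n_1=25 n_2=14  [Z2]
∂1: piv[di,dk,dx,dy,hj,hk,hm,hw] rk=8  ker:hy,ik,im,iw,ix,iy,jm,jw,jx,km,kw,kx,ky,mw,wx,wy,xy
∂2: piv[dix,diy,dkx,dky,dxy,hkw,hky,hmw,hwy,iky,jmw] rk=11  ker:ixy,kwy,kxy
b_2=(14−11)−0=3

b_2=3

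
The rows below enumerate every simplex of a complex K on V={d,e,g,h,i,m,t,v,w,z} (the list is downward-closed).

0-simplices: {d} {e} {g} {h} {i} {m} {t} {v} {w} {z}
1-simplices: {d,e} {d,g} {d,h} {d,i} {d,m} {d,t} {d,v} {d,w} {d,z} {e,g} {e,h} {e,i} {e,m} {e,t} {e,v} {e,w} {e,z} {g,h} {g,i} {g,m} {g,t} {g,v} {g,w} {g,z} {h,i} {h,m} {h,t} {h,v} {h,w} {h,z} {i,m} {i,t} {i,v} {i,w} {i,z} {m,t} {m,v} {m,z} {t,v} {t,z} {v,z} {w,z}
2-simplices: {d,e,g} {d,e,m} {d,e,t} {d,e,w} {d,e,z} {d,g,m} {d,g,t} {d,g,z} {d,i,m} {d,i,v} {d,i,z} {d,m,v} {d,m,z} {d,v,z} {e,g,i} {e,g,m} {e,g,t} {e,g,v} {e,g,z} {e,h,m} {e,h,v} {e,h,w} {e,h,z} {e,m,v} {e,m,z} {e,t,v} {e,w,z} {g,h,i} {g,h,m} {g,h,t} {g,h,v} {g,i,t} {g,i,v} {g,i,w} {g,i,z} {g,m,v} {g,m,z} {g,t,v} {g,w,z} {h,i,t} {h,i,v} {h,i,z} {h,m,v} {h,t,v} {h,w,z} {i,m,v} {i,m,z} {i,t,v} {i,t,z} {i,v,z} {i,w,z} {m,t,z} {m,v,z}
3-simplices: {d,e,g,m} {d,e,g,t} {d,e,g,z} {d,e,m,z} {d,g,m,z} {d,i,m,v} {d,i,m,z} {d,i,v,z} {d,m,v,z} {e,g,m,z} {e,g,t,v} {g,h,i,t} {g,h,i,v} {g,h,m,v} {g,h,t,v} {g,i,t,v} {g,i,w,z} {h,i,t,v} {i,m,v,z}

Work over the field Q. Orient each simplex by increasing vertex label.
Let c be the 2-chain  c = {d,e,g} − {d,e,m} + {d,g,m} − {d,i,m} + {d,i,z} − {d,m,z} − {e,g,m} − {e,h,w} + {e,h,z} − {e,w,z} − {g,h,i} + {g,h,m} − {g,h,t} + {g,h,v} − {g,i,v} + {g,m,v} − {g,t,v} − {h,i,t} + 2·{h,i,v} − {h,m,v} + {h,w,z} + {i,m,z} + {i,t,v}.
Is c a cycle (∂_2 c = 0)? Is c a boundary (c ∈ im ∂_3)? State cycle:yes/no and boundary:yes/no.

n_0=10 n_1=42 n_2=53 n_3=19  [Q]
∂1: piv[de,dg,dh,di,dm,dt,dv,dw,dz] rk=9  ker:eg,eh,ei,em,et,ev,ew,ez,gh,gi,gm,gt,gv,gw,gz,hi,hm,ht,hv,hw,hz,im,it,iv,iw,iz,mt,mv,mz,tv,tz,vz,wz
∂2: piv[deg,dem,det,dew,dez,dgm,dgt,dgz,dim,div,diz,dmv,dmz,dvz,egi,egv,ehm,ehv,ehw,ehz,emv,etv,ewz,ghi,ghm,ght,git,giv,giw,gwz,itz,mtz] rk=32  ker:egm,egt,egz,emz,ghv,giz,gmv,gmz,gtv,hit,hiv,hiz,hmv,htv,hwz,imv,imz,itv,ivz,iwz,mvz
∂3: piv[degm,degt,degz,demz,dgmz,dimv,dimz,divz,dmvz,egtv,ghit,ghiv,ghmv,ghtv,gitv,giwz] rk=16  ker:egmz,hitv,imvz
∂2c = 0
c vs im∂3: residual ≠ 0 ⇒ not boundary

cycle:yes boundary:no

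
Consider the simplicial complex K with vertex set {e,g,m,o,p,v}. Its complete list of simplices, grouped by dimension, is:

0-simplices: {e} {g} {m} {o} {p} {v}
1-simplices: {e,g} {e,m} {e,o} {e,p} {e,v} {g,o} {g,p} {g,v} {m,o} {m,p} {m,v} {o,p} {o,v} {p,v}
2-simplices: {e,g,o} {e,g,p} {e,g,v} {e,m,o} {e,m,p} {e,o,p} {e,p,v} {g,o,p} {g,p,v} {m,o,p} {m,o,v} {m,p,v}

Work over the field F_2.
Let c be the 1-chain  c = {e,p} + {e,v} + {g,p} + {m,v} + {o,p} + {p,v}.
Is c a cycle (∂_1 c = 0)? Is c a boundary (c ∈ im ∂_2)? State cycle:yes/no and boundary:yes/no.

n_0=6 n_1=14 n_2=12  [Z2]
∂1: piv[eg,em,eo,ep,ev] rk=5  ker:go,gp,gv,mo,mp,mv,op,ov,pv
∂2: piv[ego,egp,egv,emo,emp,eop,epv,mov,mpv] rk=9  ker:gop,gpv,mop
∂1c = {g} + {m} + {o} + {v}

cycle:no boundary:no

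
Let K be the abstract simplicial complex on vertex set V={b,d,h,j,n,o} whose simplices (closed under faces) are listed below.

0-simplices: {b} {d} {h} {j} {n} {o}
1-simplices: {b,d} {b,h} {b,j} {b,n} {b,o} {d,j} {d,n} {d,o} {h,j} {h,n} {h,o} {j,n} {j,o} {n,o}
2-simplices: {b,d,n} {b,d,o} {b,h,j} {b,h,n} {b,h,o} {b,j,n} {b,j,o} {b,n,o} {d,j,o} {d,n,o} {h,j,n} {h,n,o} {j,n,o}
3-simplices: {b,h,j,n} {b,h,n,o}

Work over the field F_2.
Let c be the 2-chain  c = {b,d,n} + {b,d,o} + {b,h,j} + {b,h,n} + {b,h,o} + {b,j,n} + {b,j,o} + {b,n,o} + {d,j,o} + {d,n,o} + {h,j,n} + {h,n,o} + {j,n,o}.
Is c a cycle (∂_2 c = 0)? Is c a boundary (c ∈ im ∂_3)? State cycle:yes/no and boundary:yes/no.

cycle:no boundary:no

n_0=6 n_1=14 n_2=13 n_3=2  [Z2]
∂1: piv[bd,bh,bj,bn,bo] rk=5  ker:dj,dn,do,hj,hn,ho,jn,jo,no
∂2: piv[bdn,bdo,bhj,bhn,bho,bjn,bjo,bno,djo] rk=9  ker:dno,hjn,hno,jno
∂3: piv[bhjn,bhno] rk=2
∂2c = {b,h} + {b,j} + {d,j} + {d,o} + {h,n} + {j,n} + {j,o}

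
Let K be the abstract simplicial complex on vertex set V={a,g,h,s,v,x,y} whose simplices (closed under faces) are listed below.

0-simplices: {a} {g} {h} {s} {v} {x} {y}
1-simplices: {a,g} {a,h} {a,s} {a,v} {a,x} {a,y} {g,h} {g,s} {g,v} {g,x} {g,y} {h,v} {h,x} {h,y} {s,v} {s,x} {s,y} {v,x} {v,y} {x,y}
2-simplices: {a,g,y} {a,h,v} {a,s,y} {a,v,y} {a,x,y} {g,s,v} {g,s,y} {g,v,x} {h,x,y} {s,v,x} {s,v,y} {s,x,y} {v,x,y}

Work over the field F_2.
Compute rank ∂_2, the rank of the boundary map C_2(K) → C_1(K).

rank∂_2=12

n_0=7 n_1=20 n_2=13  [Z2]
∂1: piv[ag,ah,as,av,ax,ay] rk=6  ker:gh,gs,gv,gx,gy,hv,hx,hy,sv,sx,sy,vx,vy,xy
∂2: piv[agy,ahv,asy,avy,axy,gsv,gsy,gvx,hxy,svx,svy,sxy] rk=12  ker:vxy
rk∂_2=12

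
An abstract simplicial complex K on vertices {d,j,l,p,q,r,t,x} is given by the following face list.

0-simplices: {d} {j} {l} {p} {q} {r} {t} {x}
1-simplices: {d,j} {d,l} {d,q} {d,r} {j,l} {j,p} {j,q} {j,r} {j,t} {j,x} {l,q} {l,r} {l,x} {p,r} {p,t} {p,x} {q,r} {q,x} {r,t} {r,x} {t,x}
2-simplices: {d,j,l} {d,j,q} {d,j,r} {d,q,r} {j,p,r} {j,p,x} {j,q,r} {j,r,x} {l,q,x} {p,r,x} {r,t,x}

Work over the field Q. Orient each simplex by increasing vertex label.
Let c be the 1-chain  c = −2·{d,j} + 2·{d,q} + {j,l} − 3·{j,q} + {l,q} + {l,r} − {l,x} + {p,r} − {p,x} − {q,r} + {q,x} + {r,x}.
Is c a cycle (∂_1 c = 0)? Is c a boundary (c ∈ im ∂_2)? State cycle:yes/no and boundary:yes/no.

n_0=8 n_1=21 n_2=11  [Q]
∂1: piv[dj,dl,dq,dr,jp,jt,jx] rk=7  ker:jl,jq,jr,lq,lr,lx,pr,pt,px,qr,qx,rt,rx,tx
∂2: piv[djl,djq,djr,dqr,jpr,jpx,jrx,lqx,rtx] rk=9  ker:jqr,prx
∂1c = 0
c vs im∂2: residual ≠ 0 ⇒ not boundary

cycle:yes boundary:no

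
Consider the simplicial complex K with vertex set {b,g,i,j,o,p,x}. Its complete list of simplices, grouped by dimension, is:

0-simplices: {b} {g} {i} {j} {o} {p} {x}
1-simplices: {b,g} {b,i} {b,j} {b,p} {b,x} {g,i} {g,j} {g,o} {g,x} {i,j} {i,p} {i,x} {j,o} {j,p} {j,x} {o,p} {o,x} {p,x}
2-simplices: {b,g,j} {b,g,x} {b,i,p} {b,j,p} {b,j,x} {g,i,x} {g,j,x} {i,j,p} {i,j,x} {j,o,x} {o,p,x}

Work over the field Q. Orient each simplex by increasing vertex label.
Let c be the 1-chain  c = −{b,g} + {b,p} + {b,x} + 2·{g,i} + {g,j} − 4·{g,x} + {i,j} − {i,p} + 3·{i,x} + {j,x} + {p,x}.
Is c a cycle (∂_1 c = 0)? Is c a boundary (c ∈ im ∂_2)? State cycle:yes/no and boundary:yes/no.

n_0=7 n_1=18 n_2=11  [Q]
∂1: piv[bg,bi,bj,bp,bx,go] rk=6  ker:gi,gj,gx,ij,ip,ix,jo,jp,jx,op,ox,px
∂2: piv[bgj,bgx,bip,bjp,bjx,gix,ijp,ijx,jox,opx] rk=10  ker:gjx
∂1c = −{b} − {i} + {j} − {p} + 2·{x}

cycle:no boundary:no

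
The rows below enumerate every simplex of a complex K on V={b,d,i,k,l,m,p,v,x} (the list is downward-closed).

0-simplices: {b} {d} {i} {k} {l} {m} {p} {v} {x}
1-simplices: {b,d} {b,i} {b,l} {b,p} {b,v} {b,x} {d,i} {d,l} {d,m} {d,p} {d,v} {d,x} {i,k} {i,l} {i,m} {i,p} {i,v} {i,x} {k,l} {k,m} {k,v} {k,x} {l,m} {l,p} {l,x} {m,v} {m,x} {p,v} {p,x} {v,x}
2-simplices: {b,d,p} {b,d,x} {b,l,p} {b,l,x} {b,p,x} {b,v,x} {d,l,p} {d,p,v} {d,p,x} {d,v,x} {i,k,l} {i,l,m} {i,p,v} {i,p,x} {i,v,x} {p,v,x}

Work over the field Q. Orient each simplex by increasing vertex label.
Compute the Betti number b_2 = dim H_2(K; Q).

n_0=9 n_1=30 n_2=16  [Q]
∂1: piv[bd,bi,bl,bp,bv,bx,dm,ik] rk=8  ker:di,dl,dp,dv,dx,il,im,ip,iv,ix,kl,km,kv,kx,lm,lp,lx,mv,mx,pv,px,vx
∂2: piv[bdp,bdx,blp,blx,bpx,bvx,dlp,dpv,dvx,ikl,ilm,ipv,ipx] rk=13  ker:dpx,ivx,pvx
b_2=(16−13)−0=3

b_2=3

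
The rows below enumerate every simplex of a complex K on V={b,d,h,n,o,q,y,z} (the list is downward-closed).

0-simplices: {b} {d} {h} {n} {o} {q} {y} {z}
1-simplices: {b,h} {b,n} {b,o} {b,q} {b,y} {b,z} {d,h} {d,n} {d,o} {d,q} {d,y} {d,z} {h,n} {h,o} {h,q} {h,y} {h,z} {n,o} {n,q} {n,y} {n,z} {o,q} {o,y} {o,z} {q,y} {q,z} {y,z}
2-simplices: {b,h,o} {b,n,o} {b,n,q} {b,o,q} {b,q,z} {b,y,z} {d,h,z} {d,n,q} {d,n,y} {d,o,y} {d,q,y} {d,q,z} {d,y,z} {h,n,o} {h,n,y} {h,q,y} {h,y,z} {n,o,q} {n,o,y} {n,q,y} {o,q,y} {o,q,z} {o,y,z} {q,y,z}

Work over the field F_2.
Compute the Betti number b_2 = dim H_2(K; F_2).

n_0=8 n_1=27 n_2=24  [Z2]
∂1: piv[bh,bn,bo,bq,by,bz,dh] rk=7  ker:dn,do,dq,dy,dz,hn,ho,hq,hy,hz,no,nq,ny,nz,oq,oy,oz,qy,qz,yz
∂2: piv[bho,bno,bnq,boq,bqz,byz,dhz,dnq,dny,doy,dqy,dqz,dyz,hno,hny,hqy,hyz,noy,oqz] rk=19  ker:noq,nqy,oqy,oyz,qyz
b_2=(24−19)−0=5

b_2=5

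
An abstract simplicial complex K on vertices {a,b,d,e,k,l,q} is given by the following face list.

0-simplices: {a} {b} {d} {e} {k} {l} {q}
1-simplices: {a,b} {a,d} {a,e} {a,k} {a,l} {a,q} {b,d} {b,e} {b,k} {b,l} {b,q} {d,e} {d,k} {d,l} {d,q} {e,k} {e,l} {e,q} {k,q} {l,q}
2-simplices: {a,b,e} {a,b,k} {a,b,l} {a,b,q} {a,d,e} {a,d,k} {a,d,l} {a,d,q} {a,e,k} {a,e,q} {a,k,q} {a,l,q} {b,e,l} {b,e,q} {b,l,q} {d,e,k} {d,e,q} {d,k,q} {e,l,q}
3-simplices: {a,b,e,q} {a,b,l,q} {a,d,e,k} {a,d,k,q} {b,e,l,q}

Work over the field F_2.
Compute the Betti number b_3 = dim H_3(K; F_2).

b_3=0

n_0=7 n_1=20 n_2=19 n_3=5  [Z2]
∂1: piv[ab,ad,ae,ak,al,aq] rk=6  ker:bd,be,bk,bl,bq,de,dk,dl,dq,ek,el,eq,kq,lq
∂2: piv[abe,abk,abl,abq,ade,adk,adl,adq,aek,aeq,akq,alq,bel] rk=13  ker:beq,blq,dek,deq,dkq,elq
∂3: piv[abeq,ablq,adek,adkq,belq] rk=5
b_3=(5−5)−0=0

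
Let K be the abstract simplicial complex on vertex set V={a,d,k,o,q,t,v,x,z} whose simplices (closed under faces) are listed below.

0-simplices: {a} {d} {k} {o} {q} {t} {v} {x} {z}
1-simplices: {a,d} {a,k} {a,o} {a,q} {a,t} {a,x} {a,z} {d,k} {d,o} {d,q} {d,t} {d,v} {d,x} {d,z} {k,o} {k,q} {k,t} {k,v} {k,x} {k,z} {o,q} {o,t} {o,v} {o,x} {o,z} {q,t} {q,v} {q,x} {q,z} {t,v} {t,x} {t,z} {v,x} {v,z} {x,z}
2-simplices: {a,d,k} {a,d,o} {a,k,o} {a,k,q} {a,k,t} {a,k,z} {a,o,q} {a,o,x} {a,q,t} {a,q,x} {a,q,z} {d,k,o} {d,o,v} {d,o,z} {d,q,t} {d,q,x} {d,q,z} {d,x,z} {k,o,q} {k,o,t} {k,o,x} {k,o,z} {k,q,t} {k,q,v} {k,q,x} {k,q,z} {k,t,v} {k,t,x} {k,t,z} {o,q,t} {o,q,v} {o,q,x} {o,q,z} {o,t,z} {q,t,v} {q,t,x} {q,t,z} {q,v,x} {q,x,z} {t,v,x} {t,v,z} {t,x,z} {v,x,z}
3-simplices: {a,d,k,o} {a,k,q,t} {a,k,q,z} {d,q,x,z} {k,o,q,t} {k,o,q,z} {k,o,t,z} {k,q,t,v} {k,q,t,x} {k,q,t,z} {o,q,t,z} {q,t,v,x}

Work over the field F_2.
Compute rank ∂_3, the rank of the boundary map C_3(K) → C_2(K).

rank∂_3=11

n_0=9 n_1=35 n_2=43 n_3=12  [Z2]
∂1: piv[ad,ak,ao,aq,at,ax,az,dv] rk=8  ker:dk,do,dq,dt,dx,dz,ko,kq,kt,kv,kx,kz,oq,ot,ov,ox,oz,qt,qv,qx,qz,tv,tx,tz,vx,vz,xz
∂2: piv[adk,ado,ako,akq,akt,akz,aoq,aox,aqt,aqx,aqz,dov,doz,dqt,dqx,dqz,dxz,kot,kox,koz,kqv,ktv,ktx,ktz,oqv,qvx,tvz] rk=27  ker:dko,koq,kqt,kqx,kqz,oqt,oqx,oqz,otz,qtv,qtx,qtz,qxz,tvx,txz,vxz
∂3: piv[adko,akqt,akqz,dqxz,koqt,koqz,kotz,kqtv,kqtx,kqtz,qtvx] rk=11  ker:oqtz
rk∂_3=11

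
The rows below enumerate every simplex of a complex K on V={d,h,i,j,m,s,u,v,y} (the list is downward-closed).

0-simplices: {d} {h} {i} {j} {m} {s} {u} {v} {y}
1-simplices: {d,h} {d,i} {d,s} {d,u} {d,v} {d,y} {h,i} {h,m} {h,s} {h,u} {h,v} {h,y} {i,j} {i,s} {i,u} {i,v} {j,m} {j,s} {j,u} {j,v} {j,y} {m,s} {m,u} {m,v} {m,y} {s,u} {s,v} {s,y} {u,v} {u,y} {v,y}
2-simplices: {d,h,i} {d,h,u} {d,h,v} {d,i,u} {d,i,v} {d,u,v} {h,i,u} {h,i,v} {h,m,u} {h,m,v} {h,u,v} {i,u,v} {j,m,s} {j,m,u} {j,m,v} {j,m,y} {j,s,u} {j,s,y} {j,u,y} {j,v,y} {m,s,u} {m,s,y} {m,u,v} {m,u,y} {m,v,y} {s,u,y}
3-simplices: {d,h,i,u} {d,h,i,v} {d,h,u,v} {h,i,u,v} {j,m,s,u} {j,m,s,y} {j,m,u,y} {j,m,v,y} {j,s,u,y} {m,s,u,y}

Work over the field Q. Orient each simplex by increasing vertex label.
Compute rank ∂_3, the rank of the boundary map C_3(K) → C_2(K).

n_0=9 n_1=31 n_2=26 n_3=10  [Q]
∂1: piv[dh,di,ds,du,dv,dy,hm,ij] rk=8  ker:hi,hs,hu,hv,hy,is,iu,iv,jm,js,ju,jv,jy,ms,mu,mv,my,su,sv,sy,uv,uy,vy
∂2: piv[dhi,dhu,dhv,diu,div,duv,hmu,hmv,jms,jmu,jmv,jmy,jsu,jsy,juy,jvy] rk=16  ker:hiu,hiv,huv,iuv,msu,msy,muv,muy,mvy,suy
∂3: piv[dhiu,dhiv,dhuv,hiuv,jmsu,jmsy,jmuy,jmvy,jsuy] rk=9  ker:msuy
rk∂_3=9

rank∂_3=9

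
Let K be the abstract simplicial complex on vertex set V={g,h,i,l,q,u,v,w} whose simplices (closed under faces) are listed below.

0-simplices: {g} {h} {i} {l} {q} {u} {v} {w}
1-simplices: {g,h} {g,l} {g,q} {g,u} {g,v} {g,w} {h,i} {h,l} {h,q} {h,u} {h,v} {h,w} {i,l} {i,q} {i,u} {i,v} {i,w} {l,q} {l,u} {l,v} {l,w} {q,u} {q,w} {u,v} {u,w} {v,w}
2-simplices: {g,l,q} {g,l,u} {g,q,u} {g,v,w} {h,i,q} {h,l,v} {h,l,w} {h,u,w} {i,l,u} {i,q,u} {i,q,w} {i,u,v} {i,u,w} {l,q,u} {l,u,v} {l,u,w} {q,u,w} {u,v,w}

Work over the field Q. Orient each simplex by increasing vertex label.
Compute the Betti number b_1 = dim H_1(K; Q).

n_0=8 n_1=26 n_2=18  [Q]
∂1: piv[gh,gl,gq,gu,gv,gw,hi] rk=7  ker:hl,hq,hu,hv,hw,il,iq,iu,iv,iw,lq,lu,lv,lw,qu,qw,uv,uw,vw
∂2: piv[glq,glu,gqu,gvw,hiq,hlv,hlw,huw,ilu,iqu,iqw,iuv,iuw,luv,luw,uvw] rk=16  ker:lqu,quw
b_1=(26−7)−16=3

b_1=3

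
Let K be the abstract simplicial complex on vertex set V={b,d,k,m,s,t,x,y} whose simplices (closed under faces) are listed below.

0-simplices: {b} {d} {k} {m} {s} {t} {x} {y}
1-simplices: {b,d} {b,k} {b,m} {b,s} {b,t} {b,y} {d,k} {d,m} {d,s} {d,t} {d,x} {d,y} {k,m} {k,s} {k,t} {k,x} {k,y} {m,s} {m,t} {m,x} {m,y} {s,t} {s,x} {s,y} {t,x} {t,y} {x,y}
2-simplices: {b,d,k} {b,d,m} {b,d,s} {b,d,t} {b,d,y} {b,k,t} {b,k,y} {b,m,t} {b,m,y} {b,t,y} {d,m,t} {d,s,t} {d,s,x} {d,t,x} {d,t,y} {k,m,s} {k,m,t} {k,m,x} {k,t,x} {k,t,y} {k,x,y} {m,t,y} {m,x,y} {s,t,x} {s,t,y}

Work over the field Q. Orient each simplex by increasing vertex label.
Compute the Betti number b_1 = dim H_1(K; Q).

n_0=8 n_1=27 n_2=25  [Q]
∂1: piv[bd,bk,bm,bs,bt,by,dx] rk=7  ker:dk,dm,ds,dt,dy,km,ks,kt,kx,ky,ms,mt,mx,my,st,sx,sy,tx,ty,xy
∂2: piv[bdk,bdm,bds,bdt,bdy,bkt,bky,bmt,bmy,bty,dst,dsx,dtx,kms,kmt,kmx,ktx,kxy,sty] rk=19  ker:dmt,dty,kty,mty,mxy,stx
b_1=(27−7)−19=1

b_1=1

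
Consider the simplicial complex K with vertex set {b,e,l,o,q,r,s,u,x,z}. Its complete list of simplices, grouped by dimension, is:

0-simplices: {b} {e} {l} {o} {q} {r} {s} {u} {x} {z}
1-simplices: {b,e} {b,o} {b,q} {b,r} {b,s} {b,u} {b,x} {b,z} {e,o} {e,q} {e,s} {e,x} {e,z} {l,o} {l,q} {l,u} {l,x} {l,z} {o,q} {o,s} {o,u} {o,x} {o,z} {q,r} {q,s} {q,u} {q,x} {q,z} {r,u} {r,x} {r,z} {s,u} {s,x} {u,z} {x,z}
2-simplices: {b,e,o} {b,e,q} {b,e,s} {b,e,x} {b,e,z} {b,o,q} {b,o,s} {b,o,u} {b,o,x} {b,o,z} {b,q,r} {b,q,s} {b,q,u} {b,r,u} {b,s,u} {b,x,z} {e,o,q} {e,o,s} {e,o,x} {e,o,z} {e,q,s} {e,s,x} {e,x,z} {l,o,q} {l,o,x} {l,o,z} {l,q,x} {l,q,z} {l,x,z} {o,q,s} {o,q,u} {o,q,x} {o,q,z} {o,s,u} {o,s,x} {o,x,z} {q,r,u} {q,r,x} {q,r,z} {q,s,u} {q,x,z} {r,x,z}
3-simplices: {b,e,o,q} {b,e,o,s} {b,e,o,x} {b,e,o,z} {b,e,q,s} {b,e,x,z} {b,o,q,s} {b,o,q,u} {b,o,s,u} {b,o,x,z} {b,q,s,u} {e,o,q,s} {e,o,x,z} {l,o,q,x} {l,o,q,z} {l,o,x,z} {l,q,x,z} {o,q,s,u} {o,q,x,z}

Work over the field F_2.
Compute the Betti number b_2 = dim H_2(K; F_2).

b_2=3

n_0=10 n_1=35 n_2=42 n_3=19  [Z2]
∂1: piv[be,bo,bq,br,bs,bu,bx,bz,lo] rk=9  ker:eo,eq,es,ex,ez,lq,lu,lx,lz,oq,os,ou,ox,oz,qr,qs,qu,qx,qz,ru,rx,rz,su,sx,uz,xz
∂2: piv[beo,beq,bes,bex,bez,boq,bos,bou,box,boz,bqr,bqs,bqu,bru,bsu,bxz,esx,loq,lox,loz,lqx,lqz,qrx,qrz] rk=24  ker:eoq,eos,eox,eoz,eqs,exz,lxz,oqs,oqu,oqx,oqz,osu,osx,oxz,qru,qsu,qxz,rxz
∂3: piv[beoq,beos,beox,beoz,beqs,bexz,boqs,boqu,bosu,boxz,bqsu,loqx,loqz,loxz,lqxz] rk=15  ker:eoqs,eoxz,oqsu,oqxz
b_2=(42−24)−15=3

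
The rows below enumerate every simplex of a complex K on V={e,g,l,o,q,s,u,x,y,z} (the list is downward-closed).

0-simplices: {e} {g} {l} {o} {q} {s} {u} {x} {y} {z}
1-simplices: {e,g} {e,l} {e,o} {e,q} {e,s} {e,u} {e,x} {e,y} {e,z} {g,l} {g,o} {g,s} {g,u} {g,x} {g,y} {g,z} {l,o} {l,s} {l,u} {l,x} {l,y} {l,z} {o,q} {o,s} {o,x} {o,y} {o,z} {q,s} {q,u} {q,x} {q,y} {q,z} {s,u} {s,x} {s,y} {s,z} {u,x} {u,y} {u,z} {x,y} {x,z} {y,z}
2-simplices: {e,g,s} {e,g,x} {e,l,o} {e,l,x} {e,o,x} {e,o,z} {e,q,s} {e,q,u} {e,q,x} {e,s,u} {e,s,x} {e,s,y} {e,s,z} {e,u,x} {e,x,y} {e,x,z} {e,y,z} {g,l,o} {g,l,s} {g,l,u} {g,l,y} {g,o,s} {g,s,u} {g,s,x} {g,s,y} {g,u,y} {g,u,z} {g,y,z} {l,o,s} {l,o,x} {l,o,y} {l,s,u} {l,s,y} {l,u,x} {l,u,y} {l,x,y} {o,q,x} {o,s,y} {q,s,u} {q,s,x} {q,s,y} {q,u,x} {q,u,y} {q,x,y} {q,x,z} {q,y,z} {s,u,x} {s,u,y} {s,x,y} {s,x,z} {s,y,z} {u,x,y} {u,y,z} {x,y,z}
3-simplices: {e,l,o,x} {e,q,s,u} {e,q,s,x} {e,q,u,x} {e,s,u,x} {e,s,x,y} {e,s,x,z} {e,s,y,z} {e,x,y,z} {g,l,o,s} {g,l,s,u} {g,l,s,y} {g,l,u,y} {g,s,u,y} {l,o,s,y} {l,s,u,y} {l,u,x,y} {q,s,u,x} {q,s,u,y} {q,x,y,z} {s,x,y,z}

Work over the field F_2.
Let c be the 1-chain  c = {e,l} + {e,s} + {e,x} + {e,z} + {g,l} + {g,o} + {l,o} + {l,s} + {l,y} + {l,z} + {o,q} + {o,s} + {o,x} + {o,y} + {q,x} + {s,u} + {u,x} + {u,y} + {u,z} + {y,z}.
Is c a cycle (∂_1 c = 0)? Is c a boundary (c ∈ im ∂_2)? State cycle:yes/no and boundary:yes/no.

cycle:yes boundary:no

n_0=10 n_1=42 n_2=54 n_3=21  [Z2]
∂1: piv[eg,el,eo,eq,es,eu,ex,ey,ez] rk=9  ker:gl,go,gs,gu,gx,gy,gz,lo,ls,lu,lx,ly,lz,oq,os,ox,oy,oz,qs,qu,qx,qy,qz,su,sx,sy,sz,ux,uy,uz,xy,xz,yz
∂2: piv[egs,egx,elo,elx,eox,eoz,eqs,equ,eqx,esu,esx,esy,esz,eux,exy,exz,eyz,glo,gls,glu,gly,gos,gsu,gsy,guy,guz,gyz,loy,lux,oqx,qsy,qxz] rk=32  ker:gsx,los,lox,lsu,lsy,luy,lxy,osy,qsu,qsx,qux,quy,qxy,qyz,sux,suy,sxy,sxz,syz,uxy,uyz,xyz
∂3: piv[elox,eqsu,eqsx,equx,esux,esxy,esxz,esyz,exyz,glos,glsu,glsy,gluy,gsuy,losy,luxy,qsuy,qxyz] rk=18  ker:lsuy,qsux,sxyz
∂1c = 0
c vs im∂2: residual ≠ 0 ⇒ not boundary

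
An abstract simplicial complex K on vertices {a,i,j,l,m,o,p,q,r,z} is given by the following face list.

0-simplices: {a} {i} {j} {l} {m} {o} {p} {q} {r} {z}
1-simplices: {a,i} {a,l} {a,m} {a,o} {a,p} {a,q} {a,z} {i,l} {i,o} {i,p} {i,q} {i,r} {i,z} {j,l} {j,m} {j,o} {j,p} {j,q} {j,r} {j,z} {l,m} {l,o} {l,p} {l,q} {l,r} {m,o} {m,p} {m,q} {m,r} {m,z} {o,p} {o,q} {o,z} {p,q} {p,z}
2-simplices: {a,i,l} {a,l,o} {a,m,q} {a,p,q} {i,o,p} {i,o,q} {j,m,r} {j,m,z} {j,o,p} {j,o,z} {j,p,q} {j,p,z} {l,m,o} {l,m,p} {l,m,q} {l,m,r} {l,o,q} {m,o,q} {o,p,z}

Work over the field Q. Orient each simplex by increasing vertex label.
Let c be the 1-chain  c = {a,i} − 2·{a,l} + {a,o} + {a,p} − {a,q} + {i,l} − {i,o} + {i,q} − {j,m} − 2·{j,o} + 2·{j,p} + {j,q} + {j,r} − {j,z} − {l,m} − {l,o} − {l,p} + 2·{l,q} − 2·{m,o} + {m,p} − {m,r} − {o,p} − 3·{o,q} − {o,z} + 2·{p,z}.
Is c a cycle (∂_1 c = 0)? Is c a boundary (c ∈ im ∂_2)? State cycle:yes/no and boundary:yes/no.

n_0=10 n_1=35 n_2=19  [Q]
∂1: piv[ai,al,am,ao,ap,aq,az,ir,jl] rk=9  ker:il,io,ip,iq,iz,jm,jo,jp,jq,jr,jz,lm,lo,lp,lq,lr,mo,mp,mq,mr,mz,op,oq,oz,pq,pz
∂2: piv[ail,alo,amq,apq,iop,ioq,jmr,jmz,jop,joz,jpq,jpz,lmo,lmp,lmq,lmr,loq] rk=17  ker:moq,opz
∂1c = 0
c vs im∂2: reduces to 0 ⇒ boundary

cycle:yes boundary:yes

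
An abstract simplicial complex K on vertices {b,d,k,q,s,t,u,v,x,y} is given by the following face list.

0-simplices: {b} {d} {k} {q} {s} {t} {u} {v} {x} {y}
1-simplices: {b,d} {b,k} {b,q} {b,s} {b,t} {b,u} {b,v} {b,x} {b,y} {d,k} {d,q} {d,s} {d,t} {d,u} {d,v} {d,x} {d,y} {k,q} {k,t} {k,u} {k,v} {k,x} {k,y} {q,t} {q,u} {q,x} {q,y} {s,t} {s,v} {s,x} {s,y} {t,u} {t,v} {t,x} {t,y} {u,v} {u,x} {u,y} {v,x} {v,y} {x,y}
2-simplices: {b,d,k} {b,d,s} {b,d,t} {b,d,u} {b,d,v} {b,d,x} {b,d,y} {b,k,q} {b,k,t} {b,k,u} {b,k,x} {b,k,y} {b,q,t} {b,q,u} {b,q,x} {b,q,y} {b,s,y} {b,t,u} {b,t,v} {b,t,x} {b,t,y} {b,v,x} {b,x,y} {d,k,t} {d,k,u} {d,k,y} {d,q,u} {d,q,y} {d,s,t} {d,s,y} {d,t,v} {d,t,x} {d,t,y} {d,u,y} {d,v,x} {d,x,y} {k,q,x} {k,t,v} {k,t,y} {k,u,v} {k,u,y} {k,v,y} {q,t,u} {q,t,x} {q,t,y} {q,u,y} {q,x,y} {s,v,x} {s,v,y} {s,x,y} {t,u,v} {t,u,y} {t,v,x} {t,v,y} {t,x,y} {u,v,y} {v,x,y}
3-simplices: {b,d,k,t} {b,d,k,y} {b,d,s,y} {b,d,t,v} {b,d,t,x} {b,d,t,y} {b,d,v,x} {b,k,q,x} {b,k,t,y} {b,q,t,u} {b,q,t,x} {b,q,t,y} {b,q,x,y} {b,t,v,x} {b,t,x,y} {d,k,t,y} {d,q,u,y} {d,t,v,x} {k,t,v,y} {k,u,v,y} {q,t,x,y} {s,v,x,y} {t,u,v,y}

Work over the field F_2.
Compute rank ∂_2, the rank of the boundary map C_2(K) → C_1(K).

rank∂_2=31

n_0=10 n_1=41 n_2=57 n_3=23  [Z2]
∂1: piv[bd,bk,bq,bs,bt,bu,bv,bx,by] rk=9  ker:dk,dq,ds,dt,du,dv,dx,dy,kq,kt,ku,kv,kx,ky,qt,qu,qx,qy,st,sv,sx,sy,tu,tv,tx,ty,uv,ux,uy,vx,vy,xy
∂2: piv[bdk,bds,bdt,bdu,bdv,bdx,bdy,bkq,bkt,bku,bkx,bky,bqt,bqu,bqx,bqy,bsy,btu,btv,btx,bty,bvx,bxy,dqu,dst,duy,ktv,kuv,kvy,svx,svy] rk=31  ker:dkt,dku,dky,dqy,dsy,dtv,dtx,dty,dvx,dxy,kqx,kty,kuy,qtu,qtx,qty,quy,qxy,sxy,tuv,tuy,tvx,tvy,txy,uvy,vxy
∂3: piv[bdkt,bdky,bdsy,bdtv,bdtx,bdty,bdvx,bkqx,bkty,bqtu,bqtx,bqty,bqxy,btvx,btxy,dquy,ktvy,kuvy,svxy,tuvy] rk=20  ker:dkty,dtvx,qtxy
rk∂_2=31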